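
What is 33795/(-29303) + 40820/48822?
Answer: -226895515/715315533 ≈ -0.31720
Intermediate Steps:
33795/(-29303) + 40820/48822 = 33795*(-1/29303) + 40820*(1/48822) = -33795/29303 + 20410/24411 = -226895515/715315533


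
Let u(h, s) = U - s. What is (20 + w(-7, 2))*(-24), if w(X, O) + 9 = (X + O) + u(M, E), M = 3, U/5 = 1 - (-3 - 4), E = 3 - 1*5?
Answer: -1152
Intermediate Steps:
E = -2 (E = 3 - 5 = -2)
U = 40 (U = 5*(1 - (-3 - 4)) = 5*(1 - 1*(-7)) = 5*(1 + 7) = 5*8 = 40)
u(h, s) = 40 - s
w(X, O) = 33 + O + X (w(X, O) = -9 + ((X + O) + (40 - 1*(-2))) = -9 + ((O + X) + (40 + 2)) = -9 + ((O + X) + 42) = -9 + (42 + O + X) = 33 + O + X)
(20 + w(-7, 2))*(-24) = (20 + (33 + 2 - 7))*(-24) = (20 + 28)*(-24) = 48*(-24) = -1152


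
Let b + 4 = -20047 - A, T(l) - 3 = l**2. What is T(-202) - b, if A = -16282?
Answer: 44576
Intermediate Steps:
T(l) = 3 + l**2
b = -3769 (b = -4 + (-20047 - 1*(-16282)) = -4 + (-20047 + 16282) = -4 - 3765 = -3769)
T(-202) - b = (3 + (-202)**2) - 1*(-3769) = (3 + 40804) + 3769 = 40807 + 3769 = 44576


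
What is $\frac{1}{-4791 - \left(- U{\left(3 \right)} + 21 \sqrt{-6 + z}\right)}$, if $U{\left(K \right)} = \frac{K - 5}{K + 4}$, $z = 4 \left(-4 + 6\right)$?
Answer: $- \frac{234773}{1124821303} + \frac{1029 \sqrt{2}}{1124821303} \approx -0.00020743$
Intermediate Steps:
$z = 8$ ($z = 4 \cdot 2 = 8$)
$U{\left(K \right)} = \frac{-5 + K}{4 + K}$
$\frac{1}{-4791 - \left(- U{\left(3 \right)} + 21 \sqrt{-6 + z}\right)} = \frac{1}{-4791 + \left(\frac{-5 + 3}{4 + 3} - 21 \sqrt{-6 + 8}\right)} = \frac{1}{-4791 - \left(21 \sqrt{2} - \frac{1}{7} \left(-2\right)\right)} = \frac{1}{-4791 + \left(\frac{1}{7} \left(-2\right) - 21 \sqrt{2}\right)} = \frac{1}{-4791 - \left(\frac{2}{7} + 21 \sqrt{2}\right)} = \frac{1}{- \frac{33539}{7} - 21 \sqrt{2}}$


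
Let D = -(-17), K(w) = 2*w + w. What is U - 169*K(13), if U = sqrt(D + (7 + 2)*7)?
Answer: -6591 + 4*sqrt(5) ≈ -6582.1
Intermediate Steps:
K(w) = 3*w
D = 17 (D = -1*(-17) = 17)
U = 4*sqrt(5) (U = sqrt(17 + (7 + 2)*7) = sqrt(17 + 9*7) = sqrt(17 + 63) = sqrt(80) = 4*sqrt(5) ≈ 8.9443)
U - 169*K(13) = 4*sqrt(5) - 507*13 = 4*sqrt(5) - 169*39 = 4*sqrt(5) - 6591 = -6591 + 4*sqrt(5)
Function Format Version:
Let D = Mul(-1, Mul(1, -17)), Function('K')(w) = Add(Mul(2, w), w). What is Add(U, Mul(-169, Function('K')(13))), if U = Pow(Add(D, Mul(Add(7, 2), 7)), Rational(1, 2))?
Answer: Add(-6591, Mul(4, Pow(5, Rational(1, 2)))) ≈ -6582.1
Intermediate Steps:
Function('K')(w) = Mul(3, w)
D = 17 (D = Mul(-1, -17) = 17)
U = Mul(4, Pow(5, Rational(1, 2))) (U = Pow(Add(17, Mul(Add(7, 2), 7)), Rational(1, 2)) = Pow(Add(17, Mul(9, 7)), Rational(1, 2)) = Pow(Add(17, 63), Rational(1, 2)) = Pow(80, Rational(1, 2)) = Mul(4, Pow(5, Rational(1, 2))) ≈ 8.9443)
Add(U, Mul(-169, Function('K')(13))) = Add(Mul(4, Pow(5, Rational(1, 2))), Mul(-169, Mul(3, 13))) = Add(Mul(4, Pow(5, Rational(1, 2))), Mul(-169, 39)) = Add(Mul(4, Pow(5, Rational(1, 2))), -6591) = Add(-6591, Mul(4, Pow(5, Rational(1, 2))))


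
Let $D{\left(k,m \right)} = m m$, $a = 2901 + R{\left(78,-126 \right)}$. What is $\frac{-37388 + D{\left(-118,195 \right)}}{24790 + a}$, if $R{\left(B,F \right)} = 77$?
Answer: $\frac{49}{2136} \approx 0.02294$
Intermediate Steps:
$a = 2978$ ($a = 2901 + 77 = 2978$)
$D{\left(k,m \right)} = m^{2}$
$\frac{-37388 + D{\left(-118,195 \right)}}{24790 + a} = \frac{-37388 + 195^{2}}{24790 + 2978} = \frac{-37388 + 38025}{27768} = 637 \cdot \frac{1}{27768} = \frac{49}{2136}$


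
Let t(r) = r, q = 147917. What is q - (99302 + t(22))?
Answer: 48593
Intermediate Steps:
q - (99302 + t(22)) = 147917 - (99302 + 22) = 147917 - 1*99324 = 147917 - 99324 = 48593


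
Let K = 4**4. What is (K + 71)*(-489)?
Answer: -159903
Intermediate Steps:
K = 256
(K + 71)*(-489) = (256 + 71)*(-489) = 327*(-489) = -159903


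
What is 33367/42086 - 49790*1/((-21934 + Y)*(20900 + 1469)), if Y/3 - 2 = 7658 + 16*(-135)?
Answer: 14188668827/17887012946 ≈ 0.79324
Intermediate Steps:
Y = 16500 (Y = 6 + 3*(7658 + 16*(-135)) = 6 + 3*(7658 - 2160) = 6 + 3*5498 = 6 + 16494 = 16500)
33367/42086 - 49790*1/((-21934 + Y)*(20900 + 1469)) = 33367/42086 - 49790*1/((-21934 + 16500)*(20900 + 1469)) = 33367*(1/42086) - 49790/((-5434*22369)) = 33367/42086 - 49790/(-121553146) = 33367/42086 - 49790*(-1/121553146) = 33367/42086 + 1915/4675121 = 14188668827/17887012946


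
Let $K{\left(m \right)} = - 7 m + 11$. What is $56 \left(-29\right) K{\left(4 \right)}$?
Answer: $27608$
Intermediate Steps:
$K{\left(m \right)} = 11 - 7 m$
$56 \left(-29\right) K{\left(4 \right)} = 56 \left(-29\right) \left(11 - 28\right) = - 1624 \left(11 - 28\right) = \left(-1624\right) \left(-17\right) = 27608$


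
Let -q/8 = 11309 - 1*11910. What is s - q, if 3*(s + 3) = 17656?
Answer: 3223/3 ≈ 1074.3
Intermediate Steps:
s = 17647/3 (s = -3 + (⅓)*17656 = -3 + 17656/3 = 17647/3 ≈ 5882.3)
q = 4808 (q = -8*(11309 - 1*11910) = -8*(11309 - 11910) = -8*(-601) = 4808)
s - q = 17647/3 - 1*4808 = 17647/3 - 4808 = 3223/3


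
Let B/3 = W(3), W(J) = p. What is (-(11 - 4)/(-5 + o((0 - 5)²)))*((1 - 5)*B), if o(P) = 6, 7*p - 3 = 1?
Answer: 48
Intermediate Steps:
p = 4/7 (p = 3/7 + (⅐)*1 = 3/7 + ⅐ = 4/7 ≈ 0.57143)
W(J) = 4/7
B = 12/7 (B = 3*(4/7) = 12/7 ≈ 1.7143)
(-(11 - 4)/(-5 + o((0 - 5)²)))*((1 - 5)*B) = (-(11 - 4)/(-5 + 6))*((1 - 5)*(12/7)) = (-7/1)*(-4*12/7) = -7*(-48/7) = 48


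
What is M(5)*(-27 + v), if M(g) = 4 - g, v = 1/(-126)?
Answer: 3403/126 ≈ 27.008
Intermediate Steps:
v = -1/126 ≈ -0.0079365
M(5)*(-27 + v) = (4 - 1*5)*(-27 - 1/126) = (4 - 5)*(-3403/126) = -1*(-3403/126) = 3403/126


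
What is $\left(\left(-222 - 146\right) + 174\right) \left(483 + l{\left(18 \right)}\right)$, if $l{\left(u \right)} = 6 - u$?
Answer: $-91374$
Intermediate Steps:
$\left(\left(-222 - 146\right) + 174\right) \left(483 + l{\left(18 \right)}\right) = \left(\left(-222 - 146\right) + 174\right) \left(483 + \left(6 - 18\right)\right) = \left(-368 + 174\right) \left(483 + \left(6 - 18\right)\right) = - 194 \left(483 - 12\right) = \left(-194\right) 471 = -91374$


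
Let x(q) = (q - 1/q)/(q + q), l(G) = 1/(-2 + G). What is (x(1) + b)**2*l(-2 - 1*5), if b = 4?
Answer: -16/9 ≈ -1.7778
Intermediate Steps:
x(q) = (q - 1/q)/(2*q) (x(q) = (q - 1/q)/((2*q)) = (q - 1/q)*(1/(2*q)) = (q - 1/q)/(2*q))
(x(1) + b)**2*l(-2 - 1*5) = ((1/2)*(-1 + 1**2)/1**2 + 4)**2/(-2 + (-2 - 1*5)) = ((1/2)*1*(-1 + 1) + 4)**2/(-2 + (-2 - 5)) = ((1/2)*1*0 + 4)**2/(-2 - 7) = (0 + 4)**2/(-9) = 4**2*(-1/9) = 16*(-1/9) = -16/9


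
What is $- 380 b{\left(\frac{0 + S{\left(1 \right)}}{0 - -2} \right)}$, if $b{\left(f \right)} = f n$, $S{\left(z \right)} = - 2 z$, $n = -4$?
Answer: $-1520$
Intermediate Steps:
$b{\left(f \right)} = - 4 f$ ($b{\left(f \right)} = f \left(-4\right) = - 4 f$)
$- 380 b{\left(\frac{0 + S{\left(1 \right)}}{0 - -2} \right)} = - 380 \left(- 4 \frac{0 - 2}{0 - -2}\right) = - 380 \left(- 4 \frac{0 - 2}{0 + 2}\right) = - 380 \left(- 4 \left(- \frac{2}{2}\right)\right) = - 380 \left(- 4 \left(\left(-2\right) \frac{1}{2}\right)\right) = - 380 \left(\left(-4\right) \left(-1\right)\right) = \left(-380\right) 4 = -1520$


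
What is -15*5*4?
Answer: -300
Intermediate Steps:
-15*5*4 = -75*4 = -300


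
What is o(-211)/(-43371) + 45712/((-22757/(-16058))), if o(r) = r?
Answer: 4548028084649/140999121 ≈ 32256.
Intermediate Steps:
o(-211)/(-43371) + 45712/((-22757/(-16058))) = -211/(-43371) + 45712/((-22757/(-16058))) = -211*(-1/43371) + 45712/((-22757*(-1/16058))) = 211/43371 + 45712/(3251/2294) = 211/43371 + 45712*(2294/3251) = 211/43371 + 104863328/3251 = 4548028084649/140999121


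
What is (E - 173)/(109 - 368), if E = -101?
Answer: 274/259 ≈ 1.0579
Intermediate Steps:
(E - 173)/(109 - 368) = (-101 - 173)/(109 - 368) = -274/(-259) = -274*(-1/259) = 274/259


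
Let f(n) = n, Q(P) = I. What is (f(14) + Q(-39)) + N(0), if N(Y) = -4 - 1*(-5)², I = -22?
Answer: -37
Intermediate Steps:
Q(P) = -22
N(Y) = -29 (N(Y) = -4 - 1*25 = -4 - 25 = -29)
(f(14) + Q(-39)) + N(0) = (14 - 22) - 29 = -8 - 29 = -37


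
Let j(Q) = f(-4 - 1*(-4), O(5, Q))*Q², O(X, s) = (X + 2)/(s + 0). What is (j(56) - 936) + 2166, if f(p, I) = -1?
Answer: -1906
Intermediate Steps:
O(X, s) = (2 + X)/s
j(Q) = -Q²
(j(56) - 936) + 2166 = (-1*56² - 936) + 2166 = (-1*3136 - 936) + 2166 = (-3136 - 936) + 2166 = -4072 + 2166 = -1906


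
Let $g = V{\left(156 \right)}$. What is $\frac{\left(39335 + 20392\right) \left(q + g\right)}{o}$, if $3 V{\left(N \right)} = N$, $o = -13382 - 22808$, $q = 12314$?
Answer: $- \frac{369292041}{18095} \approx -20409.0$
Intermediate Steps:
$o = -36190$ ($o = -13382 - 22808 = -36190$)
$V{\left(N \right)} = \frac{N}{3}$
$g = 52$ ($g = \frac{1}{3} \cdot 156 = 52$)
$\frac{\left(39335 + 20392\right) \left(q + g\right)}{o} = \frac{\left(39335 + 20392\right) \left(12314 + 52\right)}{-36190} = 59727 \cdot 12366 \left(- \frac{1}{36190}\right) = 738584082 \left(- \frac{1}{36190}\right) = - \frac{369292041}{18095}$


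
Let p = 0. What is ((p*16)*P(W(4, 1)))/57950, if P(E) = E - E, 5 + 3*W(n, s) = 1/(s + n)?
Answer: 0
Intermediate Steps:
W(n, s) = -5/3 + 1/(3*(n + s)) (W(n, s) = -5/3 + 1/(3*(s + n)) = -5/3 + 1/(3*(n + s)))
P(E) = 0
((p*16)*P(W(4, 1)))/57950 = ((0*16)*0)/57950 = (0*0)*(1/57950) = 0*(1/57950) = 0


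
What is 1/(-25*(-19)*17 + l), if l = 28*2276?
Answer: 1/71803 ≈ 1.3927e-5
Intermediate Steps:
l = 63728
1/(-25*(-19)*17 + l) = 1/(-25*(-19)*17 + 63728) = 1/(475*17 + 63728) = 1/(8075 + 63728) = 1/71803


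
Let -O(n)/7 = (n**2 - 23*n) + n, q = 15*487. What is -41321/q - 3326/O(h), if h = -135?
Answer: -407086249/72253755 ≈ -5.6341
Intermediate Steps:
q = 7305
O(n) = -7*n**2 + 154*n (O(n) = -7*((n**2 - 23*n) + n) = -7*(n**2 - 22*n) = -7*n**2 + 154*n)
-41321/q - 3326/O(h) = -41321/7305 - 3326*(-1/(945*(22 - 1*(-135)))) = -41321*1/7305 - 3326*(-1/(945*(22 + 135))) = -41321/7305 - 3326/(7*(-135)*157) = -41321/7305 - 3326/(-148365) = -41321/7305 - 3326*(-1/148365) = -41321/7305 + 3326/148365 = -407086249/72253755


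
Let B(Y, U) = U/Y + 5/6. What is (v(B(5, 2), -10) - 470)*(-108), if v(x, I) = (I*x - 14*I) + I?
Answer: 38052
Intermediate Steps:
B(Y, U) = ⅚ + U/Y (B(Y, U) = U/Y + 5*(⅙) = U/Y + ⅚ = ⅚ + U/Y)
v(x, I) = -13*I + I*x (v(x, I) = (-14*I + I*x) + I = -13*I + I*x)
(v(B(5, 2), -10) - 470)*(-108) = (-10*(-13 + (⅚ + 2/5)) - 470)*(-108) = (-10*(-13 + (⅚ + 2*(⅕))) - 470)*(-108) = (-10*(-13 + (⅚ + ⅖)) - 470)*(-108) = (-10*(-13 + 37/30) - 470)*(-108) = (-10*(-353/30) - 470)*(-108) = (353/3 - 470)*(-108) = -1057/3*(-108) = 38052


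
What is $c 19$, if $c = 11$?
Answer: $209$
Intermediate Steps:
$c 19 = 11 \cdot 19 = 209$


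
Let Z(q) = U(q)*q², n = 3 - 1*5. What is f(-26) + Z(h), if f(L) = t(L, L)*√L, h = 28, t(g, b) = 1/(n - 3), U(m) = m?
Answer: 21952 - I*√26/5 ≈ 21952.0 - 1.0198*I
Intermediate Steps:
n = -2 (n = 3 - 5 = -2)
t(g, b) = -⅕ (t(g, b) = 1/(-2 - 3) = 1/(-5) = -⅕)
f(L) = -√L/5
Z(q) = q³ (Z(q) = q*q² = q³)
f(-26) + Z(h) = -I*√26/5 + 28³ = -I*√26/5 + 21952 = 21952 - I*√26/5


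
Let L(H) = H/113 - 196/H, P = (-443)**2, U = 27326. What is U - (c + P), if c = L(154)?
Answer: -209971401/1243 ≈ -1.6892e+5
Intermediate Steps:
P = 196249
L(H) = -196/H + H/113 (L(H) = H*(1/113) - 196/H = H/113 - 196/H = -196/H + H/113)
c = 112/1243 (c = -196/154 + (1/113)*154 = -196*1/154 + 154/113 = -14/11 + 154/113 = 112/1243 ≈ 0.090105)
U - (c + P) = 27326 - (112/1243 + 196249) = 27326 - 1*243937619/1243 = 27326 - 243937619/1243 = -209971401/1243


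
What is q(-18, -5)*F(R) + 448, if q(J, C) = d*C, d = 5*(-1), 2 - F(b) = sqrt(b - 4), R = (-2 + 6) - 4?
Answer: 498 - 50*I ≈ 498.0 - 50.0*I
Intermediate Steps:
R = 0 (R = 4 - 4 = 0)
F(b) = 2 - sqrt(-4 + b) (F(b) = 2 - sqrt(b - 4) = 2 - sqrt(-4 + b))
d = -5
q(J, C) = -5*C
q(-18, -5)*F(R) + 448 = (-5*(-5))*(2 - sqrt(-4 + 0)) + 448 = 25*(2 - sqrt(-4)) + 448 = 25*(2 - 2*I) + 448 = (50 - 50*I) + 448 = 498 - 50*I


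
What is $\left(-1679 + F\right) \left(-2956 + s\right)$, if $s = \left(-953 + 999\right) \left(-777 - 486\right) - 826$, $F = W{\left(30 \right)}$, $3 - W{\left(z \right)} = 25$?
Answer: $105257880$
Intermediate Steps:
$W{\left(z \right)} = -22$ ($W{\left(z \right)} = 3 - 25 = -22$)
$F = -22$
$s = -58924$ ($s = 46 \left(-1263\right) - 826 = -58098 - 826 = -58924$)
$\left(-1679 + F\right) \left(-2956 + s\right) = \left(-1679 - 22\right) \left(-2956 - 58924\right) = \left(-1701\right) \left(-61880\right) = 105257880$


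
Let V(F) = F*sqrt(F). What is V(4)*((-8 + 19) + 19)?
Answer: 240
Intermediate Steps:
V(F) = F**(3/2)
V(4)*((-8 + 19) + 19) = 4**(3/2)*((-8 + 19) + 19) = 8*(11 + 19) = 8*30 = 240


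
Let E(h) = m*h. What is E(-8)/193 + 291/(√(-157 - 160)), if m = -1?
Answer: 8/193 - 291*I*√317/317 ≈ 0.041451 - 16.344*I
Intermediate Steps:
E(h) = -h
E(-8)/193 + 291/(√(-157 - 160)) = -1*(-8)/193 + 291/(√(-157 - 160)) = 8*(1/193) + 291/(√(-317)) = 8/193 + 291/((I*√317)) = 8/193 + 291*(-I*√317/317) = 8/193 - 291*I*√317/317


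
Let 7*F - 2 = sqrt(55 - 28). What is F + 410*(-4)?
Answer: -11478/7 + 3*sqrt(3)/7 ≈ -1639.0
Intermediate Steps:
F = 2/7 + 3*sqrt(3)/7 (F = 2/7 + sqrt(55 - 28)/7 = 2/7 + sqrt(27)/7 = 2/7 + (3*sqrt(3))/7 = 2/7 + 3*sqrt(3)/7 ≈ 1.0280)
F + 410*(-4) = (2/7 + 3*sqrt(3)/7) + 410*(-4) = (2/7 + 3*sqrt(3)/7) - 1640 = -11478/7 + 3*sqrt(3)/7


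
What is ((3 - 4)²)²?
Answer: 1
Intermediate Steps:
((3 - 4)²)² = ((-1)²)² = 1² = 1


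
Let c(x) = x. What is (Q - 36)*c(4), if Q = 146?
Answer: 440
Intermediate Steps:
(Q - 36)*c(4) = (146 - 36)*4 = 110*4 = 440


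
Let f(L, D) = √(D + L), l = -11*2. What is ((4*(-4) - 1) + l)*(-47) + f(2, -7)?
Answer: 1833 + I*√5 ≈ 1833.0 + 2.2361*I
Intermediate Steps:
l = -22
((4*(-4) - 1) + l)*(-47) + f(2, -7) = ((4*(-4) - 1) - 22)*(-47) + √(-7 + 2) = ((-16 - 1) - 22)*(-47) + √(-5) = (-17 - 22)*(-47) + I*√5 = -39*(-47) + I*√5 = 1833 + I*√5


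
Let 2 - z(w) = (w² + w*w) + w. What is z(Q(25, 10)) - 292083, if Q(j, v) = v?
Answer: -292291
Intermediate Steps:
z(w) = 2 - w - 2*w² (z(w) = 2 - ((w² + w*w) + w) = 2 - ((w² + w²) + w) = 2 - (2*w² + w) = 2 - (w + 2*w²) = 2 + (-w - 2*w²) = 2 - w - 2*w²)
z(Q(25, 10)) - 292083 = (2 - 1*10 - 2*10²) - 292083 = (2 - 10 - 2*100) - 292083 = (2 - 10 - 200) - 292083 = -208 - 292083 = -292291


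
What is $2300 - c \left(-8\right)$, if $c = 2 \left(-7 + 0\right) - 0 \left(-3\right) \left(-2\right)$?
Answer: $2188$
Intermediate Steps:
$c = -14$ ($c = 2 \left(-7\right) - 0 \left(-2\right) = -14 - 0 = -14 + 0 = -14$)
$2300 - c \left(-8\right) = 2300 - \left(-14\right) \left(-8\right) = 2300 - 112 = 2188$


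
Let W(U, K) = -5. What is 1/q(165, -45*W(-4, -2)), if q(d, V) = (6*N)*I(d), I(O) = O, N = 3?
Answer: 1/2970 ≈ 0.00033670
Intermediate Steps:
q(d, V) = 18*d (q(d, V) = (6*3)*d = 18*d)
1/q(165, -45*W(-4, -2)) = 1/(18*165) = 1/2970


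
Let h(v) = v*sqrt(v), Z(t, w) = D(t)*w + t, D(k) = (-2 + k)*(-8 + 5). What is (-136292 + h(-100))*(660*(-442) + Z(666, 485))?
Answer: 171342758808 + 1257174000*I ≈ 1.7134e+11 + 1.2572e+9*I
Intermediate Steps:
D(k) = 6 - 3*k (D(k) = (-2 + k)*(-3) = 6 - 3*k)
Z(t, w) = t + w*(6 - 3*t) (Z(t, w) = (6 - 3*t)*w + t = w*(6 - 3*t) + t = t + w*(6 - 3*t))
h(v) = v**(3/2)
(-136292 + h(-100))*(660*(-442) + Z(666, 485)) = (-136292 + (-100)**(3/2))*(660*(-442) + (666 - 3*485*(-2 + 666))) = (-136292 - 1000*I)*(-291720 + (666 - 3*485*664)) = (-136292 - 1000*I)*(-291720 + (666 - 966120)) = (-136292 - 1000*I)*(-291720 - 965454) = (-136292 - 1000*I)*(-1257174) = 171342758808 + 1257174000*I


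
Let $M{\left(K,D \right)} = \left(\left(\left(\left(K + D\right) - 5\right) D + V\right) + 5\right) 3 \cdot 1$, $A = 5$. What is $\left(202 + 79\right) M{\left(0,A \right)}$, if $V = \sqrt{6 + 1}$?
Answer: $4215 + 843 \sqrt{7} \approx 6445.4$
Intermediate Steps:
$V = \sqrt{7} \approx 2.6458$
$M{\left(K,D \right)} = 15 + 3 \sqrt{7} + 3 D \left(-5 + D + K\right)$ ($M{\left(K,D \right)} = \left(\left(\left(\left(K + D\right) - 5\right) D + \sqrt{7}\right) + 5\right) 3 \cdot 1 = \left(\left(\left(\left(D + K\right) - 5\right) D + \sqrt{7}\right) + 5\right) 3 = \left(\left(\left(-5 + D + K\right) D + \sqrt{7}\right) + 5\right) 3 = \left(\left(D \left(-5 + D + K\right) + \sqrt{7}\right) + 5\right) 3 = \left(\left(\sqrt{7} + D \left(-5 + D + K\right)\right) + 5\right) 3 = \left(5 + \sqrt{7} + D \left(-5 + D + K\right)\right) 3 = 15 + 3 \sqrt{7} + 3 D \left(-5 + D + K\right)$)
$\left(202 + 79\right) M{\left(0,A \right)} = \left(202 + 79\right) \left(15 - 75 + 3 \sqrt{7} + 3 \cdot 5^{2} + 3 \cdot 5 \cdot 0\right) = 281 \left(15 - 75 + 3 \sqrt{7} + 3 \cdot 25 + 0\right) = 281 \left(15 - 75 + 3 \sqrt{7} + 75 + 0\right) = 281 \left(15 + 3 \sqrt{7}\right) = 4215 + 843 \sqrt{7}$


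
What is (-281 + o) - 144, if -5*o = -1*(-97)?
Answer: -2222/5 ≈ -444.40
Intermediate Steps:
o = -97/5 (o = -(-1)*(-97)/5 = -1/5*97 = -97/5 ≈ -19.400)
(-281 + o) - 144 = (-281 - 97/5) - 144 = -1502/5 - 144 = -2222/5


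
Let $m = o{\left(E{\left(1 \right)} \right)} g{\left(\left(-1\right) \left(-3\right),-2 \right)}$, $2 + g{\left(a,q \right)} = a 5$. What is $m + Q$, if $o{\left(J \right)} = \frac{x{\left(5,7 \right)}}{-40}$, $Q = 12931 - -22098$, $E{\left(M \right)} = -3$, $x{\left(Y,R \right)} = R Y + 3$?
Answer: $\frac{700333}{20} \approx 35017.0$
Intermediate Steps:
$x{\left(Y,R \right)} = 3 + R Y$
$Q = 35029$ ($Q = 12931 + 22098 = 35029$)
$g{\left(a,q \right)} = -2 + 5 a$ ($g{\left(a,q \right)} = -2 + a 5 = -2 + 5 a$)
$o{\left(J \right)} = - \frac{19}{20}$ ($o{\left(J \right)} = \frac{3 + 7 \cdot 5}{-40} = \left(3 + 35\right) \left(- \frac{1}{40}\right) = 38 \left(- \frac{1}{40}\right) = - \frac{19}{20}$)
$m = - \frac{247}{20}$ ($m = - \frac{19 \left(-2 + 5 \left(\left(-1\right) \left(-3\right)\right)\right)}{20} = - \frac{19 \left(-2 + 5 \cdot 3\right)}{20} = - \frac{19 \left(-2 + 15\right)}{20} = \left(- \frac{19}{20}\right) 13 = - \frac{247}{20} \approx -12.35$)
$m + Q = - \frac{247}{20} + 35029 = \frac{700333}{20}$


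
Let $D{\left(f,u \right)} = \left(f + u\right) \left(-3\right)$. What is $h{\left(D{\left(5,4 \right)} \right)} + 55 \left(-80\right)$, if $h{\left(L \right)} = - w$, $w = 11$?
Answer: $-4411$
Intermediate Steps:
$D{\left(f,u \right)} = - 3 f - 3 u$
$h{\left(L \right)} = -11$ ($h{\left(L \right)} = \left(-1\right) 11 = -11$)
$h{\left(D{\left(5,4 \right)} \right)} + 55 \left(-80\right) = -11 + 55 \left(-80\right) = -11 - 4400 = -4411$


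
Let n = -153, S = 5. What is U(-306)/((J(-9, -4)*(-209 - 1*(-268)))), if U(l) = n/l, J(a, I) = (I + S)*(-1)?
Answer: -1/118 ≈ -0.0084746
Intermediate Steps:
J(a, I) = -5 - I (J(a, I) = (I + 5)*(-1) = (5 + I)*(-1) = -5 - I)
U(l) = -153/l
U(-306)/((J(-9, -4)*(-209 - 1*(-268)))) = (-153/(-306))/(((-5 - 1*(-4))*(-209 - 1*(-268)))) = (-153*(-1/306))/(((-5 + 4)*(-209 + 268))) = 1/(2*((-1*59))) = (1/2)/(-59) = (1/2)*(-1/59) = -1/118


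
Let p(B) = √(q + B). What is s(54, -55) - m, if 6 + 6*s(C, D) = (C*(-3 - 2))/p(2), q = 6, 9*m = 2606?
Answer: -2615/9 - 45*√2/4 ≈ -306.47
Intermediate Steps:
m = 2606/9 (m = (⅑)*2606 = 2606/9 ≈ 289.56)
p(B) = √(6 + B)
s(C, D) = -1 - 5*C*√2/24 (s(C, D) = -1 + ((C*(-3 - 2))/(√(6 + 2)))/6 = -1 + ((C*(-5))/(√8))/6 = -1 + ((-5*C)/((2*√2)))/6 = -1 + ((-5*C)*(√2/4))/6 = -1 + (-5*C*√2/4)/6 = -1 - 5*C*√2/24)
s(54, -55) - m = (-1 - 5/24*54*√2) - 1*2606/9 = (-1 - 45*√2/4) - 2606/9 = -2615/9 - 45*√2/4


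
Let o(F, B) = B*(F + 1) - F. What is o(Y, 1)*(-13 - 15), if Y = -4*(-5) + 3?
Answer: -28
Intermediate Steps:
Y = 23 (Y = 20 + 3 = 23)
o(F, B) = -F + B*(1 + F) (o(F, B) = B*(1 + F) - F = -F + B*(1 + F))
o(Y, 1)*(-13 - 15) = (1 - 1*23 + 1*23)*(-13 - 15) = (1 - 23 + 23)*(-28) = 1*(-28) = -28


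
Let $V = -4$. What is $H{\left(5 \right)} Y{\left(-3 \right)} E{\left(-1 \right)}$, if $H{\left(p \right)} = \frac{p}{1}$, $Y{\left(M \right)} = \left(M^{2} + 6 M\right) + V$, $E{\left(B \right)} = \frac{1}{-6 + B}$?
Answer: $\frac{65}{7} \approx 9.2857$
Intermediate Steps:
$Y{\left(M \right)} = -4 + M^{2} + 6 M$ ($Y{\left(M \right)} = \left(M^{2} + 6 M\right) - 4 = -4 + M^{2} + 6 M$)
$H{\left(p \right)} = p$ ($H{\left(p \right)} = p 1 = p$)
$H{\left(5 \right)} Y{\left(-3 \right)} E{\left(-1 \right)} = \frac{5 \left(-4 + \left(-3\right)^{2} + 6 \left(-3\right)\right)}{-6 - 1} = \frac{5 \left(-4 + 9 - 18\right)}{-7} = 5 \left(-13\right) \left(- \frac{1}{7}\right) = \left(-65\right) \left(- \frac{1}{7}\right) = \frac{65}{7}$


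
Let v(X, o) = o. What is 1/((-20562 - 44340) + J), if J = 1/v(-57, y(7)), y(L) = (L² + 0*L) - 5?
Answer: -44/2855687 ≈ -1.5408e-5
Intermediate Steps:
y(L) = -5 + L² (y(L) = (L² + 0) - 5 = L² - 5 = -5 + L²)
J = 1/44 (J = 1/(-5 + 7²) = 1/(-5 + 49) = 1/44 ≈ 0.022727)
1/((-20562 - 44340) + J) = 1/((-20562 - 44340) + 1/44) = 1/(-64902 + 1/44) = 1/(-2855687/44) = -44/2855687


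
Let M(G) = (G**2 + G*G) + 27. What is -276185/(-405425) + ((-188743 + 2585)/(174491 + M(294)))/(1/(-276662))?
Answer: 417612734284809/2816811815 ≈ 1.4826e+5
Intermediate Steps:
M(G) = 27 + 2*G**2 (M(G) = (G**2 + G**2) + 27 = 2*G**2 + 27 = 27 + 2*G**2)
-276185/(-405425) + ((-188743 + 2585)/(174491 + M(294)))/(1/(-276662)) = -276185/(-405425) + ((-188743 + 2585)/(174491 + (27 + 2*294**2)))/(1/(-276662)) = -276185*(-1/405425) + (-186158/(174491 + (27 + 2*86436)))/(-1/276662) = 55237/81085 - 186158/(174491 + (27 + 172872))*(-276662) = 55237/81085 - 186158/(174491 + 172899)*(-276662) = 55237/81085 - 186158/347390*(-276662) = 55237/81085 - 186158*1/347390*(-276662) = 55237/81085 - 93079/173695*(-276662) = 55237/81085 + 25751422298/173695 = 417612734284809/2816811815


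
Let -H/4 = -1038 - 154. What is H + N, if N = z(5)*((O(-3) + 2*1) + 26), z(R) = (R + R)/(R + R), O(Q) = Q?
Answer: 4793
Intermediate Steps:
z(R) = 1 (z(R) = (2*R)/((2*R)) = (2*R)*(1/(2*R)) = 1)
N = 25 (N = 1*((-3 + 2*1) + 26) = 1*((-3 + 2) + 26) = 1*(-1 + 26) = 1*25 = 25)
H = 4768 (H = -4*(-1038 - 154) = -4*(-1192) = 4768)
H + N = 4768 + 25 = 4793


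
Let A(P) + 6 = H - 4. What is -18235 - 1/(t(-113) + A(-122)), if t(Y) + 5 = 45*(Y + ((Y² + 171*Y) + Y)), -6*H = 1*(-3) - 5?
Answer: -16691243132/915341 ≈ -18235.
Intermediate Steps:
H = 4/3 (H = -(1*(-3) - 5)/6 = -(-3 - 5)/6 = -⅙*(-8) = 4/3 ≈ 1.3333)
A(P) = -26/3 (A(P) = -6 + (4/3 - 4) = -6 - 8/3 = -26/3)
t(Y) = -5 + 45*Y² + 7785*Y (t(Y) = -5 + 45*(Y + ((Y² + 171*Y) + Y)) = -5 + 45*(Y + (Y² + 172*Y)) = -5 + 45*(Y² + 173*Y) = -5 + (45*Y² + 7785*Y) = -5 + 45*Y² + 7785*Y)
-18235 - 1/(t(-113) + A(-122)) = -18235 - 1/((-5 + 45*(-113)² + 7785*(-113)) - 26/3) = -18235 - 1/((-5 + 45*12769 - 879705) - 26/3) = -18235 - 1/((-5 + 574605 - 879705) - 26/3) = -18235 - 1/(-305105 - 26/3) = -18235 - 1/(-915341/3) = -18235 - 1*(-3/915341) = -18235 + 3/915341 = -16691243132/915341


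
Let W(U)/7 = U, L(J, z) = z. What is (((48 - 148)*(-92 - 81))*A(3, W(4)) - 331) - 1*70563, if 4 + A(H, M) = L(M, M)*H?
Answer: 1313106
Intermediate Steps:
W(U) = 7*U
A(H, M) = -4 + H*M (A(H, M) = -4 + M*H = -4 + H*M)
(((48 - 148)*(-92 - 81))*A(3, W(4)) - 331) - 1*70563 = (((48 - 148)*(-92 - 81))*(-4 + 3*(7*4)) - 331) - 1*70563 = ((-100*(-173))*(-4 + 3*28) - 331) - 70563 = (17300*(-4 + 84) - 331) - 70563 = (17300*80 - 331) - 70563 = (1384000 - 331) - 70563 = 1383669 - 70563 = 1313106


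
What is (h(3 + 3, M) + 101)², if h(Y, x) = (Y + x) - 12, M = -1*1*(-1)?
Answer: 9216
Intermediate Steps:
M = 1 (M = -1*(-1) = 1)
h(Y, x) = -12 + Y + x
(h(3 + 3, M) + 101)² = ((-12 + (3 + 3) + 1) + 101)² = ((-12 + 6 + 1) + 101)² = (-5 + 101)² = 96² = 9216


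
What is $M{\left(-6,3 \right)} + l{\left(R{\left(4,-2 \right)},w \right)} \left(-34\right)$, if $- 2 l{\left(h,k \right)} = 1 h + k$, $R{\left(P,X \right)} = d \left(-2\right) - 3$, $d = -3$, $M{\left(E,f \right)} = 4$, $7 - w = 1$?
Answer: $157$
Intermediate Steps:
$w = 6$ ($w = 7 - 1 = 6$)
$R{\left(P,X \right)} = 3$ ($R{\left(P,X \right)} = \left(-3\right) \left(-2\right) - 3 = 6 - 3 = 3$)
$l{\left(h,k \right)} = - \frac{h}{2} - \frac{k}{2}$ ($l{\left(h,k \right)} = - \frac{1 h + k}{2} = - \frac{h + k}{2} = - \frac{h}{2} - \frac{k}{2}$)
$M{\left(-6,3 \right)} + l{\left(R{\left(4,-2 \right)},w \right)} \left(-34\right) = 4 + \left(\left(- \frac{1}{2}\right) 3 - 3\right) \left(-34\right) = 4 + \left(- \frac{3}{2} - 3\right) \left(-34\right) = 4 - -153 = 4 + 153 = 157$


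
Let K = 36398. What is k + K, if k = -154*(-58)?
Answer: 45330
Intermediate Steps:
k = 8932
k + K = 8932 + 36398 = 45330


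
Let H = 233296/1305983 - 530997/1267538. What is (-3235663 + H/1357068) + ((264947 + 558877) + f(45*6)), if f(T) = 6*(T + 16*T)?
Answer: -765178569750739169467333/320923915058758296 ≈ -2.3843e+6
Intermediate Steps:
f(T) = 102*T (f(T) = 6*(17*T) = 102*T)
H = -56823072829/236483297122 (H = 233296*(1/1305983) - 530997*1/1267538 = 33328/186569 - 530997/1267538 = -56823072829/236483297122 ≈ -0.24028)
(-3235663 + H/1357068) + ((264947 + 558877) + f(45*6)) = (-3235663 - 56823072829/236483297122/1357068) + ((264947 + 558877) + 102*(45*6)) = (-3235663 - 56823072829/236483297122*1/1357068) + (823824 + 102*270) = (-3235663 - 56823072829/320923915058758296) + (823824 + 27540) = -1038401637770823867383077/320923915058758296 + 851364 = -765178569750739169467333/320923915058758296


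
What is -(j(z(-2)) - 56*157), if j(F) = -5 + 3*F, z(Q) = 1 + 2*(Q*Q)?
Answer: 8770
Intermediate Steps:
z(Q) = 1 + 2*Q²
-(j(z(-2)) - 56*157) = -((-5 + 3*(1 + 2*(-2)²)) - 56*157) = -((-5 + 3*(1 + 2*4)) - 8792) = -((-5 + 3*(1 + 8)) - 8792) = -((-5 + 3*9) - 8792) = -((-5 + 27) - 8792) = -(22 - 8792) = -1*(-8770) = 8770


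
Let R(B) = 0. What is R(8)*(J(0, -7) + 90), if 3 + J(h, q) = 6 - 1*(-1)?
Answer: 0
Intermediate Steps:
J(h, q) = 4 (J(h, q) = -3 + (6 - 1*(-1)) = -3 + (6 + 1) = -3 + 7 = 4)
R(8)*(J(0, -7) + 90) = 0*(4 + 90) = 0*94 = 0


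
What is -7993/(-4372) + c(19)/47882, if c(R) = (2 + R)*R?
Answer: 192232627/104670052 ≈ 1.8366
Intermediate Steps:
c(R) = R*(2 + R)
-7993/(-4372) + c(19)/47882 = -7993/(-4372) + (19*(2 + 19))/47882 = -7993*(-1/4372) + (19*21)*(1/47882) = 7993/4372 + 399*(1/47882) = 7993/4372 + 399/47882 = 192232627/104670052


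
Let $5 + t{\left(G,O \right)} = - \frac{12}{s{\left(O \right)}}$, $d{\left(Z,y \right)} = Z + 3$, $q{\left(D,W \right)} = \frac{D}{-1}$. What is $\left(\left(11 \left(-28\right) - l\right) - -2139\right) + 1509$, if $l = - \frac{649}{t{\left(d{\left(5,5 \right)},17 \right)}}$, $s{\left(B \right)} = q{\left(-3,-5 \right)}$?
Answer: $\frac{29411}{9} \approx 3267.9$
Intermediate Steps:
$q{\left(D,W \right)} = - D$ ($q{\left(D,W \right)} = D \left(-1\right) = - D$)
$s{\left(B \right)} = 3$ ($s{\left(B \right)} = \left(-1\right) \left(-3\right) = 3$)
$d{\left(Z,y \right)} = 3 + Z$
$t{\left(G,O \right)} = -9$ ($t{\left(G,O \right)} = -5 - \frac{12}{3} = -5 - 4 = -9$)
$l = \frac{649}{9}$ ($l = - \frac{649}{-9} = \left(-649\right) \left(- \frac{1}{9}\right) = \frac{649}{9} \approx 72.111$)
$\left(\left(11 \left(-28\right) - l\right) - -2139\right) + 1509 = \left(\left(11 \left(-28\right) - \frac{649}{9}\right) - -2139\right) + 1509 = \left(\left(-308 - \frac{649}{9}\right) + 2139\right) + 1509 = \left(- \frac{3421}{9} + 2139\right) + 1509 = \frac{15830}{9} + 1509 = \frac{29411}{9}$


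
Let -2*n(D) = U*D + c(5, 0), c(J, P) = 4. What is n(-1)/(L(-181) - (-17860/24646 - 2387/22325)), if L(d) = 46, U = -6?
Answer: -1375554875/12883882101 ≈ -0.10677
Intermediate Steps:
n(D) = -2 + 3*D (n(D) = -(-6*D + 4)/2 = -(4 - 6*D)/2 = -2 + 3*D)
n(-1)/(L(-181) - (-17860/24646 - 2387/22325)) = (-2 + 3*(-1))/(46 - (-17860/24646 - 2387/22325)) = (-2 - 3)/(46 - (-17860*1/24646 - 2387*1/22325)) = -5/(46 - (-8930/12323 - 2387/22325)) = -5/(46 - 1*(-228777251/275110975)) = -5/(46 + 228777251/275110975) = -5/12883882101/275110975 = -5*275110975/12883882101 = -1375554875/12883882101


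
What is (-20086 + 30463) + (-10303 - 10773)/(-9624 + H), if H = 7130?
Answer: 12950657/1247 ≈ 10385.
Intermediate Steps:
(-20086 + 30463) + (-10303 - 10773)/(-9624 + H) = (-20086 + 30463) + (-10303 - 10773)/(-9624 + 7130) = 10377 - 21076/(-2494) = 10377 - 21076*(-1/2494) = 10377 + 10538/1247 = 12950657/1247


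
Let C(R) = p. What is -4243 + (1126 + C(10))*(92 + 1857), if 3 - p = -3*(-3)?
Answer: 2178637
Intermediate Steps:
p = -6 (p = 3 - (-3)*(-3) = 3 - 1*9 = 3 - 9 = -6)
C(R) = -6
-4243 + (1126 + C(10))*(92 + 1857) = -4243 + (1126 - 6)*(92 + 1857) = -4243 + 1120*1949 = -4243 + 2182880 = 2178637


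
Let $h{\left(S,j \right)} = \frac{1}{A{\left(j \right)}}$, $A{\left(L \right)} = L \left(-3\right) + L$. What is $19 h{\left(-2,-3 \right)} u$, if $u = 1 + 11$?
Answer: $38$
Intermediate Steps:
$A{\left(L \right)} = - 2 L$ ($A{\left(L \right)} = - 3 L + L = - 2 L$)
$h{\left(S,j \right)} = - \frac{1}{2 j}$ ($h{\left(S,j \right)} = \frac{1}{\left(-2\right) j} = - \frac{1}{2 j}$)
$u = 12$
$19 h{\left(-2,-3 \right)} u = 19 \left(- \frac{1}{2 \left(-3\right)}\right) 12 = 19 \left(\left(- \frac{1}{2}\right) \left(- \frac{1}{3}\right)\right) 12 = 19 \cdot \frac{1}{6} \cdot 12 = \frac{19}{6} \cdot 12 = 38$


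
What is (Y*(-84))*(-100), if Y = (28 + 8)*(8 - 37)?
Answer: -8769600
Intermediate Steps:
Y = -1044 (Y = 36*(-29) = -1044)
(Y*(-84))*(-100) = -1044*(-84)*(-100) = 87696*(-100) = -8769600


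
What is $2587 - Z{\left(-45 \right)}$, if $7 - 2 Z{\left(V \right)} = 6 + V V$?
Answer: $3599$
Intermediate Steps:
$Z{\left(V \right)} = \frac{1}{2} - \frac{V^{2}}{2}$ ($Z{\left(V \right)} = \frac{7}{2} - \frac{6 + V V}{2} = \frac{7}{2} - \frac{6 + V^{2}}{2} = \frac{7}{2} - \left(3 + \frac{V^{2}}{2}\right) = \frac{1}{2} - \frac{V^{2}}{2}$)
$2587 - Z{\left(-45 \right)} = 2587 - \left(\frac{1}{2} - \frac{\left(-45\right)^{2}}{2}\right) = 2587 - \left(\frac{1}{2} - \frac{2025}{2}\right) = 2587 - -1012 = 2587 + 1012 = 3599$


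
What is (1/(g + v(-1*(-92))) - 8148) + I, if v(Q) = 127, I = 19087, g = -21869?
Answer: 237835737/21742 ≈ 10939.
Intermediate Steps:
(1/(g + v(-1*(-92))) - 8148) + I = (1/(-21869 + 127) - 8148) + 19087 = (1/(-21742) - 8148) + 19087 = (-1/21742 - 8148) + 19087 = -177153817/21742 + 19087 = 237835737/21742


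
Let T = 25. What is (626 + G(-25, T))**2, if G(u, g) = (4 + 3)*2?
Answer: 409600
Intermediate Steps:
G(u, g) = 14 (G(u, g) = 7*2 = 14)
(626 + G(-25, T))**2 = (626 + 14)**2 = 640**2 = 409600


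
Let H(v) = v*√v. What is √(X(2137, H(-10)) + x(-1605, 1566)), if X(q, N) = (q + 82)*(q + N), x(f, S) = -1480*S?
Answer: √(2424323 - 22190*I*√10) ≈ 1557.2 - 22.53*I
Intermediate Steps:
H(v) = v^(3/2)
X(q, N) = (82 + q)*(N + q)
√(X(2137, H(-10)) + x(-1605, 1566)) = √((2137² + 82*(-10)^(3/2) + 82*2137 + (-10)^(3/2)*2137) - 1480*1566) = √((4566769 + 82*(-10*I*√10) + 175234 - 10*I*√10*2137) - 2317680) = √((4566769 - 820*I*√10 + 175234 - 21370*I*√10) - 2317680) = √((4742003 - 22190*I*√10) - 2317680) = √(2424323 - 22190*I*√10)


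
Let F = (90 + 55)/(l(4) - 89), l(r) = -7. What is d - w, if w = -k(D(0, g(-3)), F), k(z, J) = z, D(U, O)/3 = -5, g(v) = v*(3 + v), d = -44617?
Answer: -44632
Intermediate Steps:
D(U, O) = -15 (D(U, O) = 3*(-5) = -15)
F = -145/96 (F = (90 + 55)/(-7 - 89) = 145/(-96) = 145*(-1/96) = -145/96 ≈ -1.5104)
w = 15 (w = -1*(-15) = 15)
d - w = -44617 - 1*15 = -44617 - 15 = -44632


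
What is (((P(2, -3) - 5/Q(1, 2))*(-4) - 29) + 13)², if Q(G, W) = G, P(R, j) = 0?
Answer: 16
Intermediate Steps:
(((P(2, -3) - 5/Q(1, 2))*(-4) - 29) + 13)² = (((0 - 5/1)*(-4) - 29) + 13)² = (((0 - 5*1)*(-4) - 29) + 13)² = (((0 - 5)*(-4) - 29) + 13)² = ((-5*(-4) - 29) + 13)² = ((20 - 29) + 13)² = (-9 + 13)² = 4² = 16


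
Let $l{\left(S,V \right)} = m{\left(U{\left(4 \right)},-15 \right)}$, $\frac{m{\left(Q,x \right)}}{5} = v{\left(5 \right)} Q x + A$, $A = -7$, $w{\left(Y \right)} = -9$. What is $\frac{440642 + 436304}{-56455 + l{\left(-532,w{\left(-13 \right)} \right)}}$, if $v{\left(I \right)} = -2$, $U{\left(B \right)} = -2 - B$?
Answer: $- \frac{438473}{28695} \approx -15.28$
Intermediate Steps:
$m{\left(Q,x \right)} = -35 - 10 Q x$ ($m{\left(Q,x \right)} = 5 \left(- 2 Q x - 7\right) = 5 \left(-7 - 2 Q x\right) = -35 - 10 Q x$)
$l{\left(S,V \right)} = -935$ ($l{\left(S,V \right)} = -35 - 10 \left(-2 - 4\right) \left(-15\right) = -35 - \left(-60\right) \left(-15\right) = -35 - 900 = -935$)
$\frac{440642 + 436304}{-56455 + l{\left(-532,w{\left(-13 \right)} \right)}} = \frac{440642 + 436304}{-56455 - 935} = \frac{876946}{-57390} = 876946 \left(- \frac{1}{57390}\right) = - \frac{438473}{28695}$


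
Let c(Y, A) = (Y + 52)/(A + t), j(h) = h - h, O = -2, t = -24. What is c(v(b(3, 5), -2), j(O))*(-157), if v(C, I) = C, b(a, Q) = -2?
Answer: 3925/12 ≈ 327.08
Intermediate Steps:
j(h) = 0
c(Y, A) = (52 + Y)/(-24 + A) (c(Y, A) = (Y + 52)/(A - 24) = (52 + Y)/(-24 + A))
c(v(b(3, 5), -2), j(O))*(-157) = ((52 - 2)/(-24 + 0))*(-157) = (50/(-24))*(-157) = -1/24*50*(-157) = -25/12*(-157) = 3925/12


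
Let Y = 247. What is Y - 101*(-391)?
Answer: 39738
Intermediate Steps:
Y - 101*(-391) = 247 - 101*(-391) = 247 + 39491 = 39738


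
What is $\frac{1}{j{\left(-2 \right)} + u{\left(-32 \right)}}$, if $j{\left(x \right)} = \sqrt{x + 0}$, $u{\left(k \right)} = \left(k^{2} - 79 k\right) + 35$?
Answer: $\frac{3587}{12866571} - \frac{i \sqrt{2}}{12866571} \approx 0.00027878 - 1.0991 \cdot 10^{-7} i$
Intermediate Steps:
$u{\left(k \right)} = 35 + k^{2} - 79 k$
$j{\left(x \right)} = \sqrt{x}$
$\frac{1}{j{\left(-2 \right)} + u{\left(-32 \right)}} = \frac{1}{\sqrt{-2} + \left(35 + \left(-32\right)^{2} - -2528\right)} = \frac{1}{i \sqrt{2} + \left(35 + 1024 + 2528\right)} = \frac{1}{i \sqrt{2} + 3587} = \frac{1}{3587 + i \sqrt{2}}$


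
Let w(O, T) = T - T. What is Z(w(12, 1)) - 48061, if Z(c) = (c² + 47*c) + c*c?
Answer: -48061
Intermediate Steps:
w(O, T) = 0
Z(c) = 2*c² + 47*c (Z(c) = (c² + 47*c) + c² = 2*c² + 47*c)
Z(w(12, 1)) - 48061 = 0*(47 + 2*0) - 48061 = 0*(47 + 0) - 48061 = 0*47 - 48061 = 0 - 48061 = -48061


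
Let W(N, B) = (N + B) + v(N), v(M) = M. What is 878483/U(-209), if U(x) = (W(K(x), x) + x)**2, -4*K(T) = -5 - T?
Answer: 878483/270400 ≈ 3.2488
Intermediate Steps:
K(T) = 5/4 + T/4 (K(T) = -(-5 - T)/4 = 5/4 + T/4)
W(N, B) = B + 2*N (W(N, B) = (N + B) + N = (B + N) + N = B + 2*N)
U(x) = (5/2 + 5*x/2)**2 (U(x) = ((x + 2*(5/4 + x/4)) + x)**2 = ((x + (5/2 + x/2)) + x)**2 = ((5/2 + 3*x/2) + x)**2 = (5/2 + 5*x/2)**2)
878483/U(-209) = 878483/((25*(1 - 209)**2/4)) = 878483/(((25/4)*(-208)**2)) = 878483/(((25/4)*43264)) = 878483/270400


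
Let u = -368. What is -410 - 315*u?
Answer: 115510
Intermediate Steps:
-410 - 315*u = -410 - 315*(-368) = -410 + 115920 = 115510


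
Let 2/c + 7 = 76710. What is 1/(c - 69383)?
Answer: -76703/5321884247 ≈ -1.4413e-5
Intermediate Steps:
c = 2/76703 (c = 2/(-7 + 76710) = 2/76703 ≈ 2.6075e-5)
1/(c - 69383) = 1/(2/76703 - 69383) = 1/(-5321884247/76703) = -76703/5321884247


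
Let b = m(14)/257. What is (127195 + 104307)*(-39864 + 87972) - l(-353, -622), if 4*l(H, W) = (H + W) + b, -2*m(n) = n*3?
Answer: 2862234304161/257 ≈ 1.1137e+10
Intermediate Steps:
m(n) = -3*n/2 (m(n) = -n*3/2 = -3*n/2)
b = -21/257 (b = -3/2*14/257 = -21*1/257 = -21/257 ≈ -0.081712)
l(H, W) = -21/1028 + H/4 + W/4 (l(H, W) = ((H + W) - 21/257)/4 = (-21/257 + H + W)/4 = -21/1028 + H/4 + W/4)
(127195 + 104307)*(-39864 + 87972) - l(-353, -622) = (127195 + 104307)*(-39864 + 87972) - (-21/1028 + (¼)*(-353) + (¼)*(-622)) = 231502*48108 - (-21/1028 - 353/4 - 311/2) = 11137098216 - 1*(-62649/257) = 11137098216 + 62649/257 = 2862234304161/257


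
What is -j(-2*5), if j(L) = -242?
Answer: 242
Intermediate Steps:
-j(-2*5) = -1*(-242) = 242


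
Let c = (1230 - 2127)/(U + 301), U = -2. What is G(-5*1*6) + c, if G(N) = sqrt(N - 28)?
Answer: -3 + I*sqrt(58) ≈ -3.0 + 7.6158*I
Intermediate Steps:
c = -3 (c = (1230 - 2127)/(-2 + 301) = -897/299 = -897*1/299 = -3)
G(N) = sqrt(-28 + N)
G(-5*1*6) + c = sqrt(-28 - 5*1*6) - 3 = sqrt(-28 - 5*6) - 3 = sqrt(-28 - 30) - 3 = sqrt(-58) - 3 = I*sqrt(58) - 3 = -3 + I*sqrt(58)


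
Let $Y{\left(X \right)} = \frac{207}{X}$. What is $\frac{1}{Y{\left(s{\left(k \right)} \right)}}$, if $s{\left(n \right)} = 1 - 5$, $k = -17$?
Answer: $- \frac{4}{207} \approx -0.019324$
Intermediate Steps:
$s{\left(n \right)} = -4$
$\frac{1}{Y{\left(s{\left(k \right)} \right)}} = \frac{1}{207 \frac{1}{-4}} = \frac{1}{207 \left(- \frac{1}{4}\right)} = \frac{1}{- \frac{207}{4}} = - \frac{4}{207}$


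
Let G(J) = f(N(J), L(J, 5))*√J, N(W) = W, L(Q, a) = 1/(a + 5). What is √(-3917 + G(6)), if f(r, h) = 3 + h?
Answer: √(-391700 + 310*√6)/10 ≈ 62.525*I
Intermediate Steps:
L(Q, a) = 1/(5 + a)
G(J) = 31*√J/10 (G(J) = (3 + 1/(5 + 5))*√J = (3 + 1/10)*√J = (3 + ⅒)*√J = 31*√J/10)
√(-3917 + G(6)) = √(-3917 + 31*√6/10)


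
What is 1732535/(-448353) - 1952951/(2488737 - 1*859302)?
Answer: -1232888202476/243520690185 ≈ -5.0628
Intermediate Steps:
1732535/(-448353) - 1952951/(2488737 - 1*859302) = 1732535*(-1/448353) - 1952951/(2488737 - 859302) = -1732535/448353 - 1952951/1629435 = -1232888202476/243520690185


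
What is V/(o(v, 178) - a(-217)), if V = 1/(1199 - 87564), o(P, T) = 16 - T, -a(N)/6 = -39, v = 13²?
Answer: 1/34200540 ≈ 2.9239e-8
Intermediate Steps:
v = 169
a(N) = 234 (a(N) = -6*(-39) = 234)
V = -1/86365 (V = 1/(-86365) = -1/86365 ≈ -1.1579e-5)
V/(o(v, 178) - a(-217)) = -1/(86365*((16 - 1*178) - 1*234)) = -1/(86365*((16 - 178) - 234)) = -1/(86365*(-162 - 234)) = -1/86365/(-396) = -1/86365*(-1/396) = 1/34200540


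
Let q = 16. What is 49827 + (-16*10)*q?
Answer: 47267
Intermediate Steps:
49827 + (-16*10)*q = 49827 - 16*10*16 = 49827 - 160*16 = 49827 - 2560 = 47267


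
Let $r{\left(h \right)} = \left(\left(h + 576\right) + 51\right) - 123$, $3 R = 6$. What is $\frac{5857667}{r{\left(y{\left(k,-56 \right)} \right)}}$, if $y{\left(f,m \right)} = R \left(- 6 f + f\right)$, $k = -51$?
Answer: $\frac{5857667}{1014} \approx 5776.8$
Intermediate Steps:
$R = 2$ ($R = \frac{1}{3} \cdot 6 = 2$)
$y{\left(f,m \right)} = - 10 f$ ($y{\left(f,m \right)} = 2 \left(- 6 f + f\right) = 2 \left(- 5 f\right) = - 10 f$)
$r{\left(h \right)} = 504 + h$ ($r{\left(h \right)} = \left(\left(576 + h\right) + 51\right) - 123 = \left(627 + h\right) - 123 = 504 + h$)
$\frac{5857667}{r{\left(y{\left(k,-56 \right)} \right)}} = \frac{5857667}{504 - -510} = \frac{5857667}{504 + 510} = \frac{5857667}{1014}$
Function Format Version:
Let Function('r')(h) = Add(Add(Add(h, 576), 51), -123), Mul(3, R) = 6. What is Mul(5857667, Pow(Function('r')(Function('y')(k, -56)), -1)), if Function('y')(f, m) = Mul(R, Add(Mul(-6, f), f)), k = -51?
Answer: Rational(5857667, 1014) ≈ 5776.8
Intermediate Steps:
R = 2 (R = Mul(Rational(1, 3), 6) = 2)
Function('y')(f, m) = Mul(-10, f) (Function('y')(f, m) = Mul(2, Add(Mul(-6, f), f)) = Mul(2, Mul(-5, f)) = Mul(-10, f))
Function('r')(h) = Add(504, h) (Function('r')(h) = Add(Add(Add(576, h), 51), -123) = Add(Add(627, h), -123) = Add(504, h))
Mul(5857667, Pow(Function('r')(Function('y')(k, -56)), -1)) = Mul(5857667, Pow(Add(504, Mul(-10, -51)), -1)) = Mul(5857667, Pow(Add(504, 510), -1)) = Mul(5857667, Pow(1014, -1)) = Mul(5857667, Rational(1, 1014)) = Rational(5857667, 1014)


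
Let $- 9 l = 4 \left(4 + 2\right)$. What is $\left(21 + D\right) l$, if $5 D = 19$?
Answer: $- \frac{992}{15} \approx -66.133$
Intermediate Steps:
$D = \frac{19}{5}$ ($D = \frac{1}{5} \cdot 19 = \frac{19}{5} \approx 3.8$)
$l = - \frac{8}{3}$ ($l = - \frac{4 \left(4 + 2\right)}{9} = - \frac{4 \cdot 6}{9} = \left(- \frac{1}{9}\right) 24 = - \frac{8}{3} \approx -2.6667$)
$\left(21 + D\right) l = \left(21 + \frac{19}{5}\right) \left(- \frac{8}{3}\right) = \frac{124}{5} \left(- \frac{8}{3}\right) = - \frac{992}{15}$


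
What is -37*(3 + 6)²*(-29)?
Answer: 86913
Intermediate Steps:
-37*(3 + 6)²*(-29) = -37*9²*(-29) = -37*81*(-29) = -2997*(-29) = 86913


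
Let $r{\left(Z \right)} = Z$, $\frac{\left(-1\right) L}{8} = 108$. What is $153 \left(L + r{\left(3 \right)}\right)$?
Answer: $-131733$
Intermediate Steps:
$L = -864$ ($L = \left(-8\right) 108 = -864$)
$153 \left(L + r{\left(3 \right)}\right) = 153 \left(-864 + 3\right) = 153 \left(-861\right) = -131733$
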